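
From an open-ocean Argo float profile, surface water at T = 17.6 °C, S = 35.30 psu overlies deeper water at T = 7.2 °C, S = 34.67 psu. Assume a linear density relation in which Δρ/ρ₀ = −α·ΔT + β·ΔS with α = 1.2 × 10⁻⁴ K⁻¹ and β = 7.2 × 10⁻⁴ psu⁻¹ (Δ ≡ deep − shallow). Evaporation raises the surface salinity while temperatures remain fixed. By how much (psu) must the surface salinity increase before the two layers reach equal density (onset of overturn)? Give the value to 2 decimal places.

1.10 psu

Neutral buoyancy requires −α(T_deep − T_surf) + β(S_deep − S_surf′) = 0.
S_surf′ = S_deep − (α/β)·ΔT = 34.67 − (1.2 × 10⁻⁴/7.2 × 10⁻⁴)·(-10.4) = 36.4033 psu.
Increase required: 36.4033 − 35.30 = 1.1033 psu.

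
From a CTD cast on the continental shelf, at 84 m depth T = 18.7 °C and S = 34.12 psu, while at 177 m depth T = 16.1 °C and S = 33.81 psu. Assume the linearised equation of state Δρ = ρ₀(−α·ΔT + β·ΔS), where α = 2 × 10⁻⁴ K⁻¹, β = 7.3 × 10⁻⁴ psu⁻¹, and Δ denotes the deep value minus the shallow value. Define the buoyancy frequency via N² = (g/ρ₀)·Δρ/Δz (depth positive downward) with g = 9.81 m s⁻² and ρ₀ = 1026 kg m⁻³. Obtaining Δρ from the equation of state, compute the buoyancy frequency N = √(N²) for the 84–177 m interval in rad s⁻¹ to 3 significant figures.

ΔT = -2.6 K, ΔS = -0.31 psu (deep − shallow).
Δρ/ρ₀ = −αΔT + βΔS = 5.20 × 10⁻⁴ − 2.263 × 10⁻⁴ = 2.937 × 10⁻⁴, so Δρ ≈ 0.3013 kg m⁻³.
N² = (g/ρ₀)·Δρ/Δz = g·(Δρ/ρ₀)/Δz = 9.81 × 2.937 × 10⁻⁴ / 93 = 3.0981 × 10⁻⁵ s⁻².
N = √(3.0981 × 10⁻⁵) = 5.5661 × 10⁻³ rad s⁻¹ ≈ 5.57 × 10⁻³ rad s⁻¹.

5.57 × 10⁻³ rad s⁻¹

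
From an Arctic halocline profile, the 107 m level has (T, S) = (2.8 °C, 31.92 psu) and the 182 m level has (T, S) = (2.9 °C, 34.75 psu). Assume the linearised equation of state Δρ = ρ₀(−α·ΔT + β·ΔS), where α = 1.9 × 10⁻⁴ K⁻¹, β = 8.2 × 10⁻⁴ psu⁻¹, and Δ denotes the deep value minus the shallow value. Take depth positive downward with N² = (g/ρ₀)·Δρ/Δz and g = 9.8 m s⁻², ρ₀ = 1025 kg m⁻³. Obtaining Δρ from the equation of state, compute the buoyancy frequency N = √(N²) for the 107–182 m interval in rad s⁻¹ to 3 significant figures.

0.0173 rad s⁻¹

ΔT = +0.1 K, ΔS = +2.83 psu (deep − shallow).
Δρ/ρ₀ = −αΔT + βΔS = -1.90 × 10⁻⁵ + 2.3206 × 10⁻³ = 2.3016 × 10⁻³, so Δρ ≈ 2.359 kg m⁻³.
N² = (g/ρ₀)·Δρ/Δz = g·(Δρ/ρ₀)/Δz = 9.8 × 2.3016 × 10⁻³ / 75 = 3.0074 × 10⁻⁴ s⁻².
N = √(3.0074 × 10⁻⁴) = 0.017342 rad s⁻¹ ≈ 0.0173 rad s⁻¹.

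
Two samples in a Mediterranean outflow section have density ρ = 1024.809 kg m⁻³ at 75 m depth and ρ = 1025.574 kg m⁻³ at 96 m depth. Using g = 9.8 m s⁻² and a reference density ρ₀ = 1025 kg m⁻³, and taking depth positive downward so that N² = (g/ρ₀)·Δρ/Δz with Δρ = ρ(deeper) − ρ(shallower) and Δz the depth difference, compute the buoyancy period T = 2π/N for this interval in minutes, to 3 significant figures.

5.61 min

Δρ = 1025.574 − 1024.809 = 0.765 kg m⁻³ over Δz = 96 − 75 = 21 m.
N² = (9.8/1025) × (0.765/21) = 3.4829 × 10⁻⁴ s⁻².
N = √(3.4829 × 10⁻⁴) = 0.018663 rad s⁻¹, so T = 2π/N = 336.67 s = 5.6112 min ≈ 5.61 min.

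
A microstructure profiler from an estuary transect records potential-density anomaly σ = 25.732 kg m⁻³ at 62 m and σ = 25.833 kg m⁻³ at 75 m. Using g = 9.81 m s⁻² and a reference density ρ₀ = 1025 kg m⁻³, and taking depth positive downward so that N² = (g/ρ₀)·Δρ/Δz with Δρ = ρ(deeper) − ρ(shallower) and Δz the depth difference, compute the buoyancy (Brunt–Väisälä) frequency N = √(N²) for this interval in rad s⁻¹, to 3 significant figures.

8.62 × 10⁻³ rad s⁻¹

Δρ = 1025.833 − 1025.732 = 0.101 kg m⁻³ over Δz = 75 − 62 = 13 m.
N² = (9.81/1025) × (0.101/13) = 7.4357 × 10⁻⁵ s⁻².
N = √(7.4357 × 10⁻⁵) = 8.6231 × 10⁻³ rad s⁻¹ ≈ 8.62 × 10⁻³ rad s⁻¹.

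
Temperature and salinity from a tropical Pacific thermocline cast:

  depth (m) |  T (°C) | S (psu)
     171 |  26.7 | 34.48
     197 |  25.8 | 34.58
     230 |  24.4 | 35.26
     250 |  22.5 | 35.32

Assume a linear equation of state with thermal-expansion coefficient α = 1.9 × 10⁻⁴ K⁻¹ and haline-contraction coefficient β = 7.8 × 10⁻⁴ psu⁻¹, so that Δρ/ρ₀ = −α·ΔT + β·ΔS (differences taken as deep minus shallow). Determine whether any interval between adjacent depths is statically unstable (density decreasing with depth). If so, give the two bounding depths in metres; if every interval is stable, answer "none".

none

Evaluate Δρ/ρ₀ = −αΔT + βΔS across each adjacent pair:
  171–197 m: −αΔT+βΔS = −(1.9 × 10⁻⁴)(-0.9)+(7.8 × 10⁻⁴)(+0.10) = 2.5 × 10⁻⁴ → stable
  197–230 m: −αΔT+βΔS = −(1.9 × 10⁻⁴)(-1.4)+(7.8 × 10⁻⁴)(+0.68) = 8.0 × 10⁻⁴ → stable
  230–250 m: −αΔT+βΔS = −(1.9 × 10⁻⁴)(-1.9)+(7.8 × 10⁻⁴)(+0.06) = 4.1 × 10⁻⁴ → stable
Every interval has Δρ > 0: the column is stably stratified throughout.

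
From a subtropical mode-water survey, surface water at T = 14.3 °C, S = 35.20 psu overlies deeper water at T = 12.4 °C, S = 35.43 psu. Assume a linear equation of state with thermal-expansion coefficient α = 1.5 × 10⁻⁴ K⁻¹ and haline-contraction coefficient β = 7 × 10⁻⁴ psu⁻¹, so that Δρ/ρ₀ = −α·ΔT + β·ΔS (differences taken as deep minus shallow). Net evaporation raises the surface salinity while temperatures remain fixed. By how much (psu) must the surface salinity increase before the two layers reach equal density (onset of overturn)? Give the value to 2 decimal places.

0.64 psu

Neutral buoyancy requires −α(T_deep − T_surf) + β(S_deep − S_surf′) = 0.
S_surf′ = S_deep − (α/β)·ΔT = 35.43 − (1.5 × 10⁻⁴/7 × 10⁻⁴)·(-1.9) = 35.8371 psu.
Increase required: 35.8371 − 35.20 = 0.6371 psu.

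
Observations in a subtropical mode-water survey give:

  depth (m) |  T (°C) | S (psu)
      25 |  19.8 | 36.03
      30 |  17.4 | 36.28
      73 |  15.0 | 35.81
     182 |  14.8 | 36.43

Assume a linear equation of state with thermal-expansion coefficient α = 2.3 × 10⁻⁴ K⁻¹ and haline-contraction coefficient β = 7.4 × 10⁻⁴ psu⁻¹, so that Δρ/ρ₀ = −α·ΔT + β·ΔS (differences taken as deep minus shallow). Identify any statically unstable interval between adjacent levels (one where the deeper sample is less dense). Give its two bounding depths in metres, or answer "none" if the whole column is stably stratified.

Evaluate Δρ/ρ₀ = −αΔT + βΔS across each adjacent pair:
  25–30 m: −αΔT+βΔS = −(2.3 × 10⁻⁴)(-2.4)+(7.4 × 10⁻⁴)(+0.25) = 7.4 × 10⁻⁴ → stable
  30–73 m: −αΔT+βΔS = −(2.3 × 10⁻⁴)(-2.4)+(7.4 × 10⁻⁴)(-0.47) = 2.0 × 10⁻⁴ → stable
  73–182 m: −αΔT+βΔS = −(2.3 × 10⁻⁴)(-0.2)+(7.4 × 10⁻⁴)(+0.62) = 5.0 × 10⁻⁴ → stable
Every interval has Δρ > 0: the column is stably stratified throughout.

none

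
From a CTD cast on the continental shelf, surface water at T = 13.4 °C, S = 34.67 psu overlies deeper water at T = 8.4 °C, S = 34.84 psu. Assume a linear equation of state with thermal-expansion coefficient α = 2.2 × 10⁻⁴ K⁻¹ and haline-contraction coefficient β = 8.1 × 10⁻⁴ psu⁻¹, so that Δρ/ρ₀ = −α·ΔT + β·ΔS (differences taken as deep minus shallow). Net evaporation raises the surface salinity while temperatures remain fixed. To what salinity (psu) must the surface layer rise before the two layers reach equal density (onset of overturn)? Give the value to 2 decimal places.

36.20 psu

Neutral buoyancy requires −α(T_deep − T_surf) + β(S_deep − S_surf′) = 0.
S_surf′ = S_deep − (α/β)·ΔT = 34.84 − (2.2 × 10⁻⁴/8.1 × 10⁻⁴)·(-5.0) = 36.1980 psu.
Increase required: 36.1980 − 34.67 = 1.5280 psu.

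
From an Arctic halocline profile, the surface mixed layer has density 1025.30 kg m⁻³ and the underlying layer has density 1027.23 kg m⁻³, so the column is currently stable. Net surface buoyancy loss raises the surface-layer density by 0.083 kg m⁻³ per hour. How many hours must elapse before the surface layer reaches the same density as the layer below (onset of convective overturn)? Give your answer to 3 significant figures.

Density deficit of the surface layer: 1027.23 − 1025.30 = 1.93 kg m⁻³.
Required change = 1.93 / 0.083 = 23.3 hours.

23.3 hours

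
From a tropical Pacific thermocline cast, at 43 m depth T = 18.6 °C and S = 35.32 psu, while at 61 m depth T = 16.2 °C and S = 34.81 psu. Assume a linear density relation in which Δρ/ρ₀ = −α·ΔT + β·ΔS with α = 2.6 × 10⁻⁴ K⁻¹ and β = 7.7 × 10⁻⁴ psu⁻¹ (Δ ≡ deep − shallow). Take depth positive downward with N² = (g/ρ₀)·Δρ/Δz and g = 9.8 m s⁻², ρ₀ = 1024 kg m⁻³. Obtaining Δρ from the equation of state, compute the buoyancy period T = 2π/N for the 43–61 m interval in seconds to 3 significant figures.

560 s

ΔT = -2.4 K, ΔS = -0.51 psu (deep − shallow).
Δρ/ρ₀ = −αΔT + βΔS = 6.24 × 10⁻⁴ − 3.927 × 10⁻⁴ = 2.313 × 10⁻⁴, so Δρ ≈ 0.2369 kg m⁻³.
N² = (g/ρ₀)·Δρ/Δz = g·(Δρ/ρ₀)/Δz = 9.8 × 2.313 × 10⁻⁴ / 18 = 1.2593 × 10⁻⁴ s⁻².
N = √(1.2593 × 10⁻⁴) = 0.011222 rad s⁻¹ → T = 2π/N = 559.90 s ≈ 560 s.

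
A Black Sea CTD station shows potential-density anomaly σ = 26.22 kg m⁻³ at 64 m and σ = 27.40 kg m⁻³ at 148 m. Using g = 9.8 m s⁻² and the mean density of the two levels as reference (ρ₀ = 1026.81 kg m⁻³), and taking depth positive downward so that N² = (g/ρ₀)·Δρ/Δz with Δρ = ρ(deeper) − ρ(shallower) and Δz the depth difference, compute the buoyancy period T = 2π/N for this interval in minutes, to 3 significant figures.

9.04 min

Δρ = 1027.40 − 1026.22 = 1.18 kg m⁻³ over Δz = 148 − 64 = 84 m.
N² = (9.8/1026.81) × (1.18/84) = 1.3407 × 10⁻⁴ s⁻².
N = √(1.3407 × 10⁻⁴) = 0.011579 rad s⁻¹, so T = 2π/N = 542.64 s = 9.0440 min ≈ 9.04 min.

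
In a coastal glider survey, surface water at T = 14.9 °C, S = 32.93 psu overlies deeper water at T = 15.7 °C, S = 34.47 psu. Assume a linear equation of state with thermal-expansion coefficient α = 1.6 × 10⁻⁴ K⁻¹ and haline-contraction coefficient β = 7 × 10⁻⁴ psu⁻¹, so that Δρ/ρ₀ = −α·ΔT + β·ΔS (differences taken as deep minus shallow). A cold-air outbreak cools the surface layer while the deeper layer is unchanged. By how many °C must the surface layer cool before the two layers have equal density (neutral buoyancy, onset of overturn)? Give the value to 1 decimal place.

5.9 °C

Neutral buoyancy requires Δρ = 0, i.e. −α(T_deep − T_surf′) + β(S_deep − S_surf) = 0.
T_surf′ = T_deep − (β/α)·ΔS = 15.7 − (7 × 10⁻⁴/1.6 × 10⁻⁴)·(+1.54) = 8.962 °C.
Cooling required: 14.9 − (8.962) = 5.938 °C.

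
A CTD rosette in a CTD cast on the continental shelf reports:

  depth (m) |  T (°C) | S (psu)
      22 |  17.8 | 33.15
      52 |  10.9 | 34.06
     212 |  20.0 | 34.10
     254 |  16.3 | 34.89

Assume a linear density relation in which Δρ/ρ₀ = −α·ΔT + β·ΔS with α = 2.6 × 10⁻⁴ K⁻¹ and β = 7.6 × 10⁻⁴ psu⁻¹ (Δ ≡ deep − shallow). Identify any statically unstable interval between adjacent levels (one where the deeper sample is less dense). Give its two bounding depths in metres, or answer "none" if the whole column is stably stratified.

Evaluate Δρ/ρ₀ = −αΔT + βΔS across each adjacent pair:
  22–52 m: −αΔT+βΔS = −(2.6 × 10⁻⁴)(-6.9)+(7.6 × 10⁻⁴)(+0.91) = 2.5 × 10⁻³ → stable
  52–212 m: −αΔT+βΔS = −(2.6 × 10⁻⁴)(+9.1)+(7.6 × 10⁻⁴)(+0.04) = -2.3 × 10⁻³ → UNSTABLE
  212–254 m: −αΔT+βΔS = −(2.6 × 10⁻⁴)(-3.7)+(7.6 × 10⁻⁴)(+0.79) = 1.6 × 10⁻³ → stable
The 52–212 m interval has Δρ < 0: lighter water underlies denser water.

52–212 m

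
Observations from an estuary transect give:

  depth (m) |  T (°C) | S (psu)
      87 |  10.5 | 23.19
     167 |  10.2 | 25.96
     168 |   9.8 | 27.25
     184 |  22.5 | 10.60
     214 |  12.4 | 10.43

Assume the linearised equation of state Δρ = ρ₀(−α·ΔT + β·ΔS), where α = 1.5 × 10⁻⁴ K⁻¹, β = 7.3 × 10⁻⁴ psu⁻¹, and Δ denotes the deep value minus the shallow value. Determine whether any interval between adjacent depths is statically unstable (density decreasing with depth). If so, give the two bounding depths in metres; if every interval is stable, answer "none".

168–184 m

Evaluate Δρ/ρ₀ = −αΔT + βΔS across each adjacent pair:
  87–167 m: −αΔT+βΔS = −(1.5 × 10⁻⁴)(-0.3)+(7.3 × 10⁻⁴)(+2.77) = 2.1 × 10⁻³ → stable
  167–168 m: −αΔT+βΔS = −(1.5 × 10⁻⁴)(-0.4)+(7.3 × 10⁻⁴)(+1.29) = 1.0 × 10⁻³ → stable
  168–184 m: −αΔT+βΔS = −(1.5 × 10⁻⁴)(+12.7)+(7.3 × 10⁻⁴)(-16.65) = -0.014 → UNSTABLE
  184–214 m: −αΔT+βΔS = −(1.5 × 10⁻⁴)(-10.1)+(7.3 × 10⁻⁴)(-0.17) = 1.4 × 10⁻³ → stable
The 168–184 m interval has Δρ < 0: lighter water underlies denser water.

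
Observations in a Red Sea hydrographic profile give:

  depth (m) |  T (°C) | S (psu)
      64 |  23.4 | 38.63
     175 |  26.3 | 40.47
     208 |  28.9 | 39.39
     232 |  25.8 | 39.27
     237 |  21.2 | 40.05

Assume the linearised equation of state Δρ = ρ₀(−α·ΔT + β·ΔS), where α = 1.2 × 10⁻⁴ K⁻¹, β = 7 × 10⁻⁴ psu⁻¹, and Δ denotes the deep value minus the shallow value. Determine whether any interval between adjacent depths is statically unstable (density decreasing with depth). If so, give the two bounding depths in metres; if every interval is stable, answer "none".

175–208 m

Evaluate Δρ/ρ₀ = −αΔT + βΔS across each adjacent pair:
  64–175 m: −αΔT+βΔS = −(1.2 × 10⁻⁴)(+2.9)+(7 × 10⁻⁴)(+1.84) = 9.4 × 10⁻⁴ → stable
  175–208 m: −αΔT+βΔS = −(1.2 × 10⁻⁴)(+2.6)+(7 × 10⁻⁴)(-1.08) = -1.1 × 10⁻³ → UNSTABLE
  208–232 m: −αΔT+βΔS = −(1.2 × 10⁻⁴)(-3.1)+(7 × 10⁻⁴)(-0.12) = 2.9 × 10⁻⁴ → stable
  232–237 m: −αΔT+βΔS = −(1.2 × 10⁻⁴)(-4.6)+(7 × 10⁻⁴)(+0.78) = 1.1 × 10⁻³ → stable
The 175–208 m interval has Δρ < 0: lighter water underlies denser water.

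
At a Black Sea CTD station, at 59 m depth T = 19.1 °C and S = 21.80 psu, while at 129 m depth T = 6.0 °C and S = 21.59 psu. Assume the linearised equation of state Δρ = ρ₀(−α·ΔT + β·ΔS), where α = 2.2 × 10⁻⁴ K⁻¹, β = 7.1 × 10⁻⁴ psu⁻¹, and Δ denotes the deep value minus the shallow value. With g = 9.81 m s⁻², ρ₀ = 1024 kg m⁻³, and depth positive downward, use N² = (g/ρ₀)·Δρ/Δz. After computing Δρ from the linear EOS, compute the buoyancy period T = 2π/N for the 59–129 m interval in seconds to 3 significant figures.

321 s

ΔT = -13.1 K, ΔS = -0.21 psu (deep − shallow).
Δρ/ρ₀ = −αΔT + βΔS = 2.882 × 10⁻³ − 1.491 × 10⁻⁴ = 2.7329 × 10⁻³, so Δρ ≈ 2.798 kg m⁻³.
N² = (g/ρ₀)·Δρ/Δz = g·(Δρ/ρ₀)/Δz = 9.81 × 2.7329 × 10⁻³ / 70 = 3.8300 × 10⁻⁴ s⁻².
N = √(3.8300 × 10⁻⁴) = 0.019570 rad s⁻¹ → T = 2π/N = 321.06 s ≈ 321 s.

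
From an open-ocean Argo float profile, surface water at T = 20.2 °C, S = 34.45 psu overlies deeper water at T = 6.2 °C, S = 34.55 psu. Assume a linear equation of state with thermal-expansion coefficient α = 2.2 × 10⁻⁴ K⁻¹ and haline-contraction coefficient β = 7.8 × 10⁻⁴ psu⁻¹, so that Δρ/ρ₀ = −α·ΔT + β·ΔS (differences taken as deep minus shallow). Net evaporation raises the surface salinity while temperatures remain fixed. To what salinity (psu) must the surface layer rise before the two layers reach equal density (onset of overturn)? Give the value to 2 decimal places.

Neutral buoyancy requires −α(T_deep − T_surf) + β(S_deep − S_surf′) = 0.
S_surf′ = S_deep − (α/β)·ΔT = 34.55 − (2.2 × 10⁻⁴/7.8 × 10⁻⁴)·(-14.0) = 38.4987 psu.
Increase required: 38.4987 − 34.45 = 4.0487 psu.

38.50 psu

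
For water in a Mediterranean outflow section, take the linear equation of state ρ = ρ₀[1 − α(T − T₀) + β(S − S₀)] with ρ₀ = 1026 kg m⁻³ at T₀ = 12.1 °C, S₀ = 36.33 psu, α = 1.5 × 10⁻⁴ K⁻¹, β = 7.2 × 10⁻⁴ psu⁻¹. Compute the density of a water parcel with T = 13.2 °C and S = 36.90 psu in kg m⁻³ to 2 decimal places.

1026.25 kg m⁻³

T − T₀ = +1.1 K, S − S₀ = +0.57 psu.
Bracket = 1 − α·(+1.1) + β·(+0.57) = 1 + (2.454 × 10⁻⁴) = 1.0002454.
ρ = 1026 × 1.0002454 = 1026.25 kg m⁻³.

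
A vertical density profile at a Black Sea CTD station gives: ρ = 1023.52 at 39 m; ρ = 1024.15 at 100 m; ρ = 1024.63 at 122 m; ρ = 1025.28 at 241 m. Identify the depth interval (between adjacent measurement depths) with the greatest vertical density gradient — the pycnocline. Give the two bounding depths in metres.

Compute the density gradient over each adjacent pair:
  39–100 m: Δρ/Δz = 0.63/61 = 0.010 kg m⁻⁴
  100–122 m: Δρ/Δz = 0.48/22 = 0.022 kg m⁻⁴
  122–241 m: Δρ/Δz = 0.65/119 = 5.5 × 10⁻³ kg m⁻⁴
The largest gradient is in the 100–122 m interval — the pycnocline.

100–122 m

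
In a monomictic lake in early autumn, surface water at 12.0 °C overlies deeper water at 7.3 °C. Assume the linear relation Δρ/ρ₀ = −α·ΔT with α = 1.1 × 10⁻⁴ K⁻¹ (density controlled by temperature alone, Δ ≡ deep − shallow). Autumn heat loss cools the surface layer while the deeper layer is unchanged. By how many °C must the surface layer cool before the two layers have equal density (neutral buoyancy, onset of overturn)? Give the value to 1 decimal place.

4.7 °C

With temperature the only control, equal density requires T_surf′ = T_deep.
T_surf′ = 7.3 °C.
Cooling required: 12.0 − 7.3 = 4.7 °C.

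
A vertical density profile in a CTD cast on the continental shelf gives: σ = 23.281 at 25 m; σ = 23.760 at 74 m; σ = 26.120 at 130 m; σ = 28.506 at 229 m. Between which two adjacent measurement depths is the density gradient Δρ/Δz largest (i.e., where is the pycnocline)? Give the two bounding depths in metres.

Compute the density gradient over each adjacent pair:
  25–74 m: Δρ/Δz = 0.479/49 = 9.8 × 10⁻³ kg m⁻⁴
  74–130 m: Δρ/Δz = 2.360/56 = 0.042 kg m⁻⁴
  130–229 m: Δρ/Δz = 2.386/99 = 0.024 kg m⁻⁴
The largest gradient is in the 74–130 m interval — the pycnocline.

74–130 m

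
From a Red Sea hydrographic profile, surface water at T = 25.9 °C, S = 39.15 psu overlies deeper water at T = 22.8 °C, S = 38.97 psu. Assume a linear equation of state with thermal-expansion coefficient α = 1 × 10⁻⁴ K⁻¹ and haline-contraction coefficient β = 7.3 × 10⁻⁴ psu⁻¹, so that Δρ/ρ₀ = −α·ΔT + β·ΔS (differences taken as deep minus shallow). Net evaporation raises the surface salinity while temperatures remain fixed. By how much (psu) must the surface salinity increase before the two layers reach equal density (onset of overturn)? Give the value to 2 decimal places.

Neutral buoyancy requires −α(T_deep − T_surf) + β(S_deep − S_surf′) = 0.
S_surf′ = S_deep − (α/β)·ΔT = 38.97 − (1 × 10⁻⁴/7.3 × 10⁻⁴)·(-3.1) = 39.3947 psu.
Increase required: 39.3947 − 39.15 = 0.2447 psu.

0.24 psu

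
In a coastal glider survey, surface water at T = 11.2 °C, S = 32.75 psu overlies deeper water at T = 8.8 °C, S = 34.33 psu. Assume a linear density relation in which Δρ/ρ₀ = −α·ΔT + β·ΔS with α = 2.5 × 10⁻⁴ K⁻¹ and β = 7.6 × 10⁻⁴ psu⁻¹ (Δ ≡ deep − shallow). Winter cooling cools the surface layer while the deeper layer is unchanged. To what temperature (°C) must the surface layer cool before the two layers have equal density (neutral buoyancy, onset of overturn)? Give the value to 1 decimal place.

4.0 °C

Neutral buoyancy requires Δρ = 0, i.e. −α(T_deep − T_surf′) + β(S_deep − S_surf) = 0.
T_surf′ = T_deep − (β/α)·ΔS = 8.8 − (7.6 × 10⁻⁴/2.5 × 10⁻⁴)·(+1.58) = 3.997 °C.
Cooling required: 11.2 − (3.997) = 7.203 °C.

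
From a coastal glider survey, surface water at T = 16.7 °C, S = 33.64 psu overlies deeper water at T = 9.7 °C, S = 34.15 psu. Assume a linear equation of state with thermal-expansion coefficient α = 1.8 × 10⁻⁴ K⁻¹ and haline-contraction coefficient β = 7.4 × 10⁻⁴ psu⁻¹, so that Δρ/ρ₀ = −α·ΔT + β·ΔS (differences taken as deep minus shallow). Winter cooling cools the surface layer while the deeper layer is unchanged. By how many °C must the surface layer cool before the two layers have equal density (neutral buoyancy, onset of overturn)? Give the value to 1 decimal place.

9.1 °C

Neutral buoyancy requires Δρ = 0, i.e. −α(T_deep − T_surf′) + β(S_deep − S_surf) = 0.
T_surf′ = T_deep − (β/α)·ΔS = 9.7 − (7.4 × 10⁻⁴/1.8 × 10⁻⁴)·(+0.51) = 7.603 °C.
Cooling required: 16.7 − (7.603) = 9.097 °C.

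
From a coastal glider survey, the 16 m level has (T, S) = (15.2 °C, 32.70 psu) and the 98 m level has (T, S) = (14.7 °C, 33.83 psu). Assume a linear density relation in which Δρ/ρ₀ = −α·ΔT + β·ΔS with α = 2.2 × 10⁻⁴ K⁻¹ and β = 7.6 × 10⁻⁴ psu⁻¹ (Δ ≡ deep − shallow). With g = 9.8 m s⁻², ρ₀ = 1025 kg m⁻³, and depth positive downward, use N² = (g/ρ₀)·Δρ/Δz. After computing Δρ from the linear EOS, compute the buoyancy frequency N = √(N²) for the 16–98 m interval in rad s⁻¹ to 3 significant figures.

ΔT = -0.5 K, ΔS = +1.13 psu (deep − shallow).
Δρ/ρ₀ = −αΔT + βΔS = 1.10 × 10⁻⁴ + 8.588 × 10⁻⁴ = 9.688 × 10⁻⁴, so Δρ ≈ 0.9930 kg m⁻³.
N² = (g/ρ₀)·Δρ/Δz = g·(Δρ/ρ₀)/Δz = 9.8 × 9.688 × 10⁻⁴ / 82 = 1.1578 × 10⁻⁴ s⁻².
N = √(1.1578 × 10⁻⁴) = 0.010760 rad s⁻¹ ≈ 0.0108 rad s⁻¹.

0.0108 rad s⁻¹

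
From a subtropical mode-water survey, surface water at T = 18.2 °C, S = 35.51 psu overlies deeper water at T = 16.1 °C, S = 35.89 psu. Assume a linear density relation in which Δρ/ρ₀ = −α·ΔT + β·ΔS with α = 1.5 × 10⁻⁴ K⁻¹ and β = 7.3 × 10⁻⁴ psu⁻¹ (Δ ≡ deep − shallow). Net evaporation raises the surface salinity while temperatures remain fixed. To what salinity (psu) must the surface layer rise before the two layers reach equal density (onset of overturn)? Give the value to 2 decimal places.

Neutral buoyancy requires −α(T_deep − T_surf) + β(S_deep − S_surf′) = 0.
S_surf′ = S_deep − (α/β)·ΔT = 35.89 − (1.5 × 10⁻⁴/7.3 × 10⁻⁴)·(-2.1) = 36.3215 psu.
Increase required: 36.3215 − 35.51 = 0.8115 psu.

36.32 psu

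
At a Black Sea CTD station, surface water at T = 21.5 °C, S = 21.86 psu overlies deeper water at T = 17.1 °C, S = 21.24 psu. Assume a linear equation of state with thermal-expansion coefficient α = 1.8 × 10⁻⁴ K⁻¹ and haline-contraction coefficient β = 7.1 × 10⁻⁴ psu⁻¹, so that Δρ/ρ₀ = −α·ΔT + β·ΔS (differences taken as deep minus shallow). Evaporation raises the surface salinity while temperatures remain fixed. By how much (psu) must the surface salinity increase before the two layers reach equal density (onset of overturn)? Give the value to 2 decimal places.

Neutral buoyancy requires −α(T_deep − T_surf) + β(S_deep − S_surf′) = 0.
S_surf′ = S_deep − (α/β)·ΔT = 21.24 − (1.8 × 10⁻⁴/7.1 × 10⁻⁴)·(-4.4) = 22.3555 psu.
Increase required: 22.3555 − 21.86 = 0.4955 psu.

0.50 psu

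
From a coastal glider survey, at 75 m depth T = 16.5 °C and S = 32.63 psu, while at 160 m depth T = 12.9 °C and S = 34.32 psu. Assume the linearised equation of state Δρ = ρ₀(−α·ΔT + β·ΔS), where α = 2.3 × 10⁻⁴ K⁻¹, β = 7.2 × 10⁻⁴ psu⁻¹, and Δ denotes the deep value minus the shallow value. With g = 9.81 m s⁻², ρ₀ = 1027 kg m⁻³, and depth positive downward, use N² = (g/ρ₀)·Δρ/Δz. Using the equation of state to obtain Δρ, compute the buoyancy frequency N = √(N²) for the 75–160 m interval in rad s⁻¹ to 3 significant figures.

0.0154 rad s⁻¹

ΔT = -3.6 K, ΔS = +1.69 psu (deep − shallow).
Δρ/ρ₀ = −αΔT + βΔS = 8.28 × 10⁻⁴ + 1.2168 × 10⁻³ = 2.0448 × 10⁻³, so Δρ ≈ 2.100 kg m⁻³.
N² = (g/ρ₀)·Δρ/Δz = g·(Δρ/ρ₀)/Δz = 9.81 × 2.0448 × 10⁻³ / 85 = 2.3599 × 10⁻⁴ s⁻².
N = √(2.3599 × 10⁻⁴) = 0.015362 rad s⁻¹ ≈ 0.0154 rad s⁻¹.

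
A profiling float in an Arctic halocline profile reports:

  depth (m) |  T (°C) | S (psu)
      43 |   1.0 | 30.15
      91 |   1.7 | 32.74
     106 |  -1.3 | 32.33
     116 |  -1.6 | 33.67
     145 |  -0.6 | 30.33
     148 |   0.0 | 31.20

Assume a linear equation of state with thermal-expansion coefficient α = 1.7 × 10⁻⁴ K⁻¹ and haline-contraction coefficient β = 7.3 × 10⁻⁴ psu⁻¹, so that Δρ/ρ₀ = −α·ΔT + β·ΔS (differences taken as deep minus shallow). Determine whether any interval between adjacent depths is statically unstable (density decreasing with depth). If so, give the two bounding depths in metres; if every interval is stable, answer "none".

116–145 m

Evaluate Δρ/ρ₀ = −αΔT + βΔS across each adjacent pair:
  43–91 m: −αΔT+βΔS = −(1.7 × 10⁻⁴)(+0.7)+(7.3 × 10⁻⁴)(+2.59) = 1.8 × 10⁻³ → stable
  91–106 m: −αΔT+βΔS = −(1.7 × 10⁻⁴)(-3.0)+(7.3 × 10⁻⁴)(-0.41) = 2.1 × 10⁻⁴ → stable
  106–116 m: −αΔT+βΔS = −(1.7 × 10⁻⁴)(-0.3)+(7.3 × 10⁻⁴)(+1.34) = 1.0 × 10⁻³ → stable
  116–145 m: −αΔT+βΔS = −(1.7 × 10⁻⁴)(+1.0)+(7.3 × 10⁻⁴)(-3.34) = -2.6 × 10⁻³ → UNSTABLE
  145–148 m: −αΔT+βΔS = −(1.7 × 10⁻⁴)(+0.6)+(7.3 × 10⁻⁴)(+0.87) = 5.3 × 10⁻⁴ → stable
The 116–145 m interval has Δρ < 0: lighter water underlies denser water.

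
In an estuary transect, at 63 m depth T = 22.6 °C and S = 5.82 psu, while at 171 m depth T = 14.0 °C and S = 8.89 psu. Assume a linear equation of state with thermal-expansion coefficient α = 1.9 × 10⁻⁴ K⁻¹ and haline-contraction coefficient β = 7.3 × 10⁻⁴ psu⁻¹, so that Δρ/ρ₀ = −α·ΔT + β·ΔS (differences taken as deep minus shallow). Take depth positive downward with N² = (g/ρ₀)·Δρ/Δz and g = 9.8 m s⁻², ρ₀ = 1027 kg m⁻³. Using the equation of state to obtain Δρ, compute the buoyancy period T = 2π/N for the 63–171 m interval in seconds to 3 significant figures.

335 s

ΔT = -8.6 K, ΔS = +3.07 psu (deep − shallow).
Δρ/ρ₀ = −αΔT + βΔS = 1.634 × 10⁻³ + 2.2411 × 10⁻³ = 3.8751 × 10⁻³, so Δρ ≈ 3.980 kg m⁻³.
N² = (g/ρ₀)·Δρ/Δz = g·(Δρ/ρ₀)/Δz = 9.8 × 3.8751 × 10⁻³ / 108 = 3.5163 × 10⁻⁴ s⁻².
N = √(3.5163 × 10⁻⁴) = 0.018752 rad s⁻¹ → T = 2π/N = 335.07 s ≈ 335 s.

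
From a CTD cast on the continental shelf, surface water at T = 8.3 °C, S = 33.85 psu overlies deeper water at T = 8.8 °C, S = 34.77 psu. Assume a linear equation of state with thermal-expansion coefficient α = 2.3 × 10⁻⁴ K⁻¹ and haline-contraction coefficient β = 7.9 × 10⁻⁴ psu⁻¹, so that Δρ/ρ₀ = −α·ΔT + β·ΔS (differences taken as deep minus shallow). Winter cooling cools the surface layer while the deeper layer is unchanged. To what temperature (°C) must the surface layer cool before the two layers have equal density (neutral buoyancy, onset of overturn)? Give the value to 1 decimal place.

5.6 °C

Neutral buoyancy requires Δρ = 0, i.e. −α(T_deep − T_surf′) + β(S_deep − S_surf) = 0.
T_surf′ = T_deep − (β/α)·ΔS = 8.8 − (7.9 × 10⁻⁴/2.3 × 10⁻⁴)·(+0.92) = 5.640 °C.
Cooling required: 8.3 − (5.640) = 2.660 °C.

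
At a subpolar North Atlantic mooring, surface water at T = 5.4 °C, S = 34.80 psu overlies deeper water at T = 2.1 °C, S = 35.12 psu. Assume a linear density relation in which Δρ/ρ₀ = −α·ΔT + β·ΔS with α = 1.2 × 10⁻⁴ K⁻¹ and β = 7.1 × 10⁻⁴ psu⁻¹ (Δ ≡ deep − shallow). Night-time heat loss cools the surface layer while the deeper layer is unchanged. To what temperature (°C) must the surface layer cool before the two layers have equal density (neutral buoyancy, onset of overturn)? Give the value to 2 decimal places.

Neutral buoyancy requires Δρ = 0, i.e. −α(T_deep − T_surf′) + β(S_deep − S_surf) = 0.
T_surf′ = T_deep − (β/α)·ΔS = 2.1 − (7.1 × 10⁻⁴/1.2 × 10⁻⁴)·(+0.32) = 0.2067 °C.
Cooling required: 5.4 − (0.2067) = 5.1933 °C.

0.21 °C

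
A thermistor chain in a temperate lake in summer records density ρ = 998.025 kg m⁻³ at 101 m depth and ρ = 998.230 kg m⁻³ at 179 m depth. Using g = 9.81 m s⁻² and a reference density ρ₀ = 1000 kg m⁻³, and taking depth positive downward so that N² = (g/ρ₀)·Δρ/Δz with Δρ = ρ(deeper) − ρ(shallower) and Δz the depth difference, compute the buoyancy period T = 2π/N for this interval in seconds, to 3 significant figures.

Δρ = 998.230 − 998.025 = 0.205 kg m⁻³ over Δz = 179 − 101 = 78 m.
N² = (9.81/1000) × (0.205/78) = 2.5783 × 10⁻⁵ s⁻².
N = √(2.5783 × 10⁻⁵) = 5.0777 × 10⁻³ rad s⁻¹, so T = 2π/N = 1.2374 × 10³ s ≈ 1.24 × 10³ s.

1.24 × 10³ s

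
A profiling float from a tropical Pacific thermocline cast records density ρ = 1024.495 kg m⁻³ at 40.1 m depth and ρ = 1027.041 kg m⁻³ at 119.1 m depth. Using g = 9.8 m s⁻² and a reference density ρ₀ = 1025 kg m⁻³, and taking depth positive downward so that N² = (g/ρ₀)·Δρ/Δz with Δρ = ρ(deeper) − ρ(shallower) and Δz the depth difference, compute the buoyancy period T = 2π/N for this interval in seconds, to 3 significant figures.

Δρ = 1027.041 − 1024.495 = 2.546 kg m⁻³ over Δz = 119.1 − 40.1 = 79 m.
N² = (9.8/1025) × (2.546/79) = 3.0813 × 10⁻⁴ s⁻².
N = √(3.0813 × 10⁻⁴) = 0.017554 rad s⁻¹, so T = 2π/N = 357.93 s ≈ 358 s.

358 s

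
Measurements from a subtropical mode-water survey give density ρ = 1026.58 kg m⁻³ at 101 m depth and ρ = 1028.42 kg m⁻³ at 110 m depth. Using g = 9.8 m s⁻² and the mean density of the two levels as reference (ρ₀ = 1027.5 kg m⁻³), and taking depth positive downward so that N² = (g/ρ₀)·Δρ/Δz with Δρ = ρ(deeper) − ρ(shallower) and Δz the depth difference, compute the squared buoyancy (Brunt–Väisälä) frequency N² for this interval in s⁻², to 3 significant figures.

1.95 × 10⁻³ s⁻²

Δρ = 1028.42 − 1026.58 = 1.84 kg m⁻³ over Δz = 110 − 101 = 9 m.
N² = (9.8/1027.5) × (1.84/9) = 1.9499 × 10⁻³ s⁻² ≈ 1.95 × 10⁻³ s⁻².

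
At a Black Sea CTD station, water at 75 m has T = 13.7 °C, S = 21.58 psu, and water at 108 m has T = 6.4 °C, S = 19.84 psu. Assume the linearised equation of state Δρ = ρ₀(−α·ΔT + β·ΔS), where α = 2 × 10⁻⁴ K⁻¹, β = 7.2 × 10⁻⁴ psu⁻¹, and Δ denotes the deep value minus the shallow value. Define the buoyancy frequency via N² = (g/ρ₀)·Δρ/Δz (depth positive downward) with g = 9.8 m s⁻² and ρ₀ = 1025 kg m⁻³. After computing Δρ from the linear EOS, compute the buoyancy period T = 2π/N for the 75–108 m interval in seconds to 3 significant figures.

801 s

ΔT = -7.3 K, ΔS = -1.74 psu (deep − shallow).
Δρ/ρ₀ = −αΔT + βΔS = 1.46 × 10⁻³ − 1.2528 × 10⁻³ = 2.072 × 10⁻⁴, so Δρ ≈ 0.2124 kg m⁻³.
N² = (g/ρ₀)·Δρ/Δz = g·(Δρ/ρ₀)/Δz = 9.8 × 2.072 × 10⁻⁴ / 33 = 6.1532 × 10⁻⁵ s⁻².
N = √(6.1532 × 10⁻⁵) = 7.8442 × 10⁻³ rad s⁻¹ → T = 2π/N = 801.00 s ≈ 801 s.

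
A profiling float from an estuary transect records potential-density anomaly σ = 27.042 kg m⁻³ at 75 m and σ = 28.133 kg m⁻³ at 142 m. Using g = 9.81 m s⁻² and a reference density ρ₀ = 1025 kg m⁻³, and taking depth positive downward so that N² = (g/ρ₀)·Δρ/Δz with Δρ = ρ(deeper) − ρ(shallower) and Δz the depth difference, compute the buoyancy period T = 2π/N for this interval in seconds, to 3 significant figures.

503 s

Δρ = 1028.133 − 1027.042 = 1.091 kg m⁻³ over Δz = 142 − 75 = 67 m.
N² = (9.81/1025) × (1.091/67) = 1.5585 × 10⁻⁴ s⁻².
N = √(1.5585 × 10⁻⁴) = 0.012484 rad s⁻¹, so T = 2π/N = 503.30 s ≈ 503 s.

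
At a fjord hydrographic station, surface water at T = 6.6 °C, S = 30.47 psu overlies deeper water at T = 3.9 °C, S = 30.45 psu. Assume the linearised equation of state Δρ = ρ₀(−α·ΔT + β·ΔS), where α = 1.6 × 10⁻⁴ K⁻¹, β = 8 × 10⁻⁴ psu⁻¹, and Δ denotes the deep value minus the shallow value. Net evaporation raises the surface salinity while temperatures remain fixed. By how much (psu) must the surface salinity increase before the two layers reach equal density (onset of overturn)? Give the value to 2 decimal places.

Neutral buoyancy requires −α(T_deep − T_surf) + β(S_deep − S_surf′) = 0.
S_surf′ = S_deep − (α/β)·ΔT = 30.45 − (1.6 × 10⁻⁴/8 × 10⁻⁴)·(-2.7) = 30.9900 psu.
Increase required: 30.9900 − 30.47 = 0.5200 psu.

0.52 psu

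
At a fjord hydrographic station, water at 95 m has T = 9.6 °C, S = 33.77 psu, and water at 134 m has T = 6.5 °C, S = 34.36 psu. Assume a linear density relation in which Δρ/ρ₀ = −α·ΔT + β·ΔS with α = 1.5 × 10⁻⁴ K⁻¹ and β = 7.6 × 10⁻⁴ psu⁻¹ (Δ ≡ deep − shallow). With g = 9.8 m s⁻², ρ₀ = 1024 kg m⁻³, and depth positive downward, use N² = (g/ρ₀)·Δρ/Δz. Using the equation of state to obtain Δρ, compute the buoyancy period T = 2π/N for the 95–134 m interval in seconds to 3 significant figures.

ΔT = -3.1 K, ΔS = +0.59 psu (deep − shallow).
Δρ/ρ₀ = −αΔT + βΔS = 4.65 × 10⁻⁴ + 4.484 × 10⁻⁴ = 9.134 × 10⁻⁴, so Δρ ≈ 0.9353 kg m⁻³.
N² = (g/ρ₀)·Δρ/Δz = g·(Δρ/ρ₀)/Δz = 9.8 × 9.134 × 10⁻⁴ / 39 = 2.2952 × 10⁻⁴ s⁻².
N = √(2.2952 × 10⁻⁴) = 0.015150 rad s⁻¹ → T = 2π/N = 414.73 s ≈ 415 s.

415 s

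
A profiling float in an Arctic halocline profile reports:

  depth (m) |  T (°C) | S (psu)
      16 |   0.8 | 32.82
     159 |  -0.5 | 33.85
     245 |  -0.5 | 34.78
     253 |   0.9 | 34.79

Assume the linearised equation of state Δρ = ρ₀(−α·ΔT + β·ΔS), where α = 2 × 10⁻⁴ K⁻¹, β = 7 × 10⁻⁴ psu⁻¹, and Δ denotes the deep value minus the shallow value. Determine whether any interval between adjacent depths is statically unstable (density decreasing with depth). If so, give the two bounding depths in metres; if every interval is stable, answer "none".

245–253 m

Evaluate Δρ/ρ₀ = −αΔT + βΔS across each adjacent pair:
  16–159 m: −αΔT+βΔS = −(2 × 10⁻⁴)(-1.3)+(7 × 10⁻⁴)(+1.03) = 9.8 × 10⁻⁴ → stable
  159–245 m: −αΔT+βΔS = −(2 × 10⁻⁴)(+0.0)+(7 × 10⁻⁴)(+0.93) = 6.5 × 10⁻⁴ → stable
  245–253 m: −αΔT+βΔS = −(2 × 10⁻⁴)(+1.4)+(7 × 10⁻⁴)(+0.01) = -2.7 × 10⁻⁴ → UNSTABLE
The 245–253 m interval has Δρ < 0: lighter water underlies denser water.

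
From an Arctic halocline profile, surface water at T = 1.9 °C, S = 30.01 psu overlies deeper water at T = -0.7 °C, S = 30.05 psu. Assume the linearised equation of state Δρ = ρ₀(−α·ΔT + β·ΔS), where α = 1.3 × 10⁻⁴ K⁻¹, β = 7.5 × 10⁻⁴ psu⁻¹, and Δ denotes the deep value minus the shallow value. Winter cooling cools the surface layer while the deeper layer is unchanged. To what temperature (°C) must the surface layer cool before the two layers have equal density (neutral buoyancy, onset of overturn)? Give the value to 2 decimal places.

-0.93 °C

Neutral buoyancy requires Δρ = 0, i.e. −α(T_deep − T_surf′) + β(S_deep − S_surf) = 0.
T_surf′ = T_deep − (β/α)·ΔS = -0.7 − (7.5 × 10⁻⁴/1.3 × 10⁻⁴)·(+0.04) = -0.9308 °C.
Cooling required: 1.9 − (-0.9308) = 2.8308 °C.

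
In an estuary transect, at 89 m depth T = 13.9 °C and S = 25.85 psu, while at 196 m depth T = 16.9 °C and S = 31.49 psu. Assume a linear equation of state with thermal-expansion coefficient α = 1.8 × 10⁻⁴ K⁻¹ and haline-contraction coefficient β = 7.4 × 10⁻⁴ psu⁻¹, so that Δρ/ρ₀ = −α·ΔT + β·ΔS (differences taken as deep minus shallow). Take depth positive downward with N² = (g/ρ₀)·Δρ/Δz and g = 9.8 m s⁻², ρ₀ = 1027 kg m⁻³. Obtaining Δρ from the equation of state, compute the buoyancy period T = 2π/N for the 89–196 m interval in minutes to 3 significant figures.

5.74 min

ΔT = +3.0 K, ΔS = +5.64 psu (deep − shallow).
Δρ/ρ₀ = −αΔT + βΔS = -5.40 × 10⁻⁴ + 4.1736 × 10⁻³ = 3.6336 × 10⁻³, so Δρ ≈ 3.732 kg m⁻³.
N² = (g/ρ₀)·Δρ/Δz = g·(Δρ/ρ₀)/Δz = 9.8 × 3.6336 × 10⁻³ / 107 = 3.3280 × 10⁻⁴ s⁻².
N = √(3.3280 × 10⁻⁴) = 0.018243 rad s⁻¹ → T = 2π/N = 344.42 s = 5.7403 min ≈ 5.74 min.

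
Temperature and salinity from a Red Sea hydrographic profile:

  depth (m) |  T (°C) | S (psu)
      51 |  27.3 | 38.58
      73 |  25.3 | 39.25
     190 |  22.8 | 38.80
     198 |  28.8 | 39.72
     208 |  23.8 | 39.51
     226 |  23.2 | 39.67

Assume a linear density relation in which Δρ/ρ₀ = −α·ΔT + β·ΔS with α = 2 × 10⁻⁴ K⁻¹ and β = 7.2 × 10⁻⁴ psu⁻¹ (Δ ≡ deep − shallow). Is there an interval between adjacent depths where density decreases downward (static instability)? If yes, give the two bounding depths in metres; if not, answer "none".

190–198 m

Evaluate Δρ/ρ₀ = −αΔT + βΔS across each adjacent pair:
  51–73 m: −αΔT+βΔS = −(2 × 10⁻⁴)(-2.0)+(7.2 × 10⁻⁴)(+0.67) = 8.8 × 10⁻⁴ → stable
  73–190 m: −αΔT+βΔS = −(2 × 10⁻⁴)(-2.5)+(7.2 × 10⁻⁴)(-0.45) = 1.8 × 10⁻⁴ → stable
  190–198 m: −αΔT+βΔS = −(2 × 10⁻⁴)(+6.0)+(7.2 × 10⁻⁴)(+0.92) = -5.4 × 10⁻⁴ → UNSTABLE
  198–208 m: −αΔT+βΔS = −(2 × 10⁻⁴)(-5.0)+(7.2 × 10⁻⁴)(-0.21) = 8.5 × 10⁻⁴ → stable
  208–226 m: −αΔT+βΔS = −(2 × 10⁻⁴)(-0.6)+(7.2 × 10⁻⁴)(+0.16) = 2.4 × 10⁻⁴ → stable
The 190–198 m interval has Δρ < 0: lighter water underlies denser water.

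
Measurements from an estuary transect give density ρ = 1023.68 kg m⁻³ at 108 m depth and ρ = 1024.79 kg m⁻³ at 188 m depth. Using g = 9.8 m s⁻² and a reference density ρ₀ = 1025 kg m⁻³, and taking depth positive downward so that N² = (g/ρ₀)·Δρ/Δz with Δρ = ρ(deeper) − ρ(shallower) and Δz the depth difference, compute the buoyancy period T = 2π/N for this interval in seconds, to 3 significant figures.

Δρ = 1024.79 − 1023.68 = 1.11 kg m⁻³ over Δz = 188 − 108 = 80 m.
N² = (9.8/1025) × (1.11/80) = 1.3266 × 10⁻⁴ s⁻².
N = √(1.3266 × 10⁻⁴) = 0.011518 rad s⁻¹, so T = 2π/N = 545.51 s ≈ 546 s.

546 s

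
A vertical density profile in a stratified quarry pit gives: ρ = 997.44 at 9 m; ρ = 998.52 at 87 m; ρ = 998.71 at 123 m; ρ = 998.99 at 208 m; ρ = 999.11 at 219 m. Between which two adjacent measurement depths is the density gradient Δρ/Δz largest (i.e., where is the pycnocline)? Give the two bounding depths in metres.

9–87 m

Compute the density gradient over each adjacent pair:
  9–87 m: Δρ/Δz = 1.08/78 = 0.014 kg m⁻⁴
  87–123 m: Δρ/Δz = 0.19/36 = 5.3 × 10⁻³ kg m⁻⁴
  123–208 m: Δρ/Δz = 0.28/85 = 3.3 × 10⁻³ kg m⁻⁴
  208–219 m: Δρ/Δz = 0.12/11 = 0.011 kg m⁻⁴
The largest gradient is in the 9–87 m interval — the pycnocline.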